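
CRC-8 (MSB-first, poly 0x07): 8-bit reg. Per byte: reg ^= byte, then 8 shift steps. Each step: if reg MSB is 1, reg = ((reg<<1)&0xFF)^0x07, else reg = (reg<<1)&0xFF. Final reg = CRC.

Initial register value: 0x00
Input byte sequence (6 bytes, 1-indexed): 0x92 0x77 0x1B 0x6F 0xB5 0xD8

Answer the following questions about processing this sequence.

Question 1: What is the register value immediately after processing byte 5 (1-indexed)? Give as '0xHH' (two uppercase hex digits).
Answer: 0x4B

Derivation:
After byte 1 (0x92): reg=0xF7
After byte 2 (0x77): reg=0x89
After byte 3 (0x1B): reg=0xF7
After byte 4 (0x6F): reg=0xC1
After byte 5 (0xB5): reg=0x4B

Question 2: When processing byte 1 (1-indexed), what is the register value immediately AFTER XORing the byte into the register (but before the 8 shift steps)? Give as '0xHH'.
Register before byte 1: 0x00
Byte 1: 0x92
0x00 XOR 0x92 = 0x92

Answer: 0x92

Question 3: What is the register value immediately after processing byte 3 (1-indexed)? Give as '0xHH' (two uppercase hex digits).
Answer: 0xF7

Derivation:
After byte 1 (0x92): reg=0xF7
After byte 2 (0x77): reg=0x89
After byte 3 (0x1B): reg=0xF7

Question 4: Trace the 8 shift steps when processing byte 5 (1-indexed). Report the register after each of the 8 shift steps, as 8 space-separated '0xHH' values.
Answer: 0xE8 0xD7 0xA9 0x55 0xAA 0x53 0xA6 0x4B

Derivation:
After byte 1 (0x92): reg=0xF7
After byte 2 (0x77): reg=0x89
After byte 3 (0x1B): reg=0xF7
After byte 4 (0x6F): reg=0xC1
Register before byte 5: 0xC1
After XOR with byte 0xB5: 0x74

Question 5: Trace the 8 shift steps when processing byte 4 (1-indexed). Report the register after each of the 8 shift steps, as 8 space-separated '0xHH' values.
After byte 1 (0x92): reg=0xF7
After byte 2 (0x77): reg=0x89
After byte 3 (0x1B): reg=0xF7
Register before byte 4: 0xF7
After XOR with byte 0x6F: 0x98

Answer: 0x37 0x6E 0xDC 0xBF 0x79 0xF2 0xE3 0xC1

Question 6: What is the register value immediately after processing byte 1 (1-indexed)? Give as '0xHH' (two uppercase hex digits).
Answer: 0xF7

Derivation:
After byte 1 (0x92): reg=0xF7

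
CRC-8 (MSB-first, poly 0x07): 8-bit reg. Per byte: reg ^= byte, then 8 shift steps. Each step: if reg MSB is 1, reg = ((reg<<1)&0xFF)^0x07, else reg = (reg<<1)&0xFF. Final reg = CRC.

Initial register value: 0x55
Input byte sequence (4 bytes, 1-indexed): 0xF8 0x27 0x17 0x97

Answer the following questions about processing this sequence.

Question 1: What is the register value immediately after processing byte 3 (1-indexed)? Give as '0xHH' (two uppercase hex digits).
Answer: 0x79

Derivation:
After byte 1 (0xF8): reg=0x4A
After byte 2 (0x27): reg=0x04
After byte 3 (0x17): reg=0x79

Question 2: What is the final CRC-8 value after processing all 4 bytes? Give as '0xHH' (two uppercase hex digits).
Answer: 0x84

Derivation:
After byte 1 (0xF8): reg=0x4A
After byte 2 (0x27): reg=0x04
After byte 3 (0x17): reg=0x79
After byte 4 (0x97): reg=0x84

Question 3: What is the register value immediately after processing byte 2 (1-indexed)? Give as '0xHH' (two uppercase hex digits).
After byte 1 (0xF8): reg=0x4A
After byte 2 (0x27): reg=0x04

Answer: 0x04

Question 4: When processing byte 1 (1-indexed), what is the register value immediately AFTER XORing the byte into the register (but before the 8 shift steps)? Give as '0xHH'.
Register before byte 1: 0x55
Byte 1: 0xF8
0x55 XOR 0xF8 = 0xAD

Answer: 0xAD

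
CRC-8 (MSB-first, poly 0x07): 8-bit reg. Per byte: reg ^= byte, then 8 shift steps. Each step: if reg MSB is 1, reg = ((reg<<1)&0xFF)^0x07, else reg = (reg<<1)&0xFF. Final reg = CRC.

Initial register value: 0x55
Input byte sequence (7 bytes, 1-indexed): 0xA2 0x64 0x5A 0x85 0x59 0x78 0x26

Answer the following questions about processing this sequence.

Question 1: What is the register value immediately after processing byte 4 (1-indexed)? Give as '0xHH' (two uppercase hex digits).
After byte 1 (0xA2): reg=0xCB
After byte 2 (0x64): reg=0x44
After byte 3 (0x5A): reg=0x5A
After byte 4 (0x85): reg=0x13

Answer: 0x13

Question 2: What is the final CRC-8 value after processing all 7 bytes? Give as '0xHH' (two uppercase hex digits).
After byte 1 (0xA2): reg=0xCB
After byte 2 (0x64): reg=0x44
After byte 3 (0x5A): reg=0x5A
After byte 4 (0x85): reg=0x13
After byte 5 (0x59): reg=0xF1
After byte 6 (0x78): reg=0xB6
After byte 7 (0x26): reg=0xF9

Answer: 0xF9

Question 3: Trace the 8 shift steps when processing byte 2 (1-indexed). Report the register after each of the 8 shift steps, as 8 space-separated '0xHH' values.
After byte 1 (0xA2): reg=0xCB
Register before byte 2: 0xCB
After XOR with byte 0x64: 0xAF

Answer: 0x59 0xB2 0x63 0xC6 0x8B 0x11 0x22 0x44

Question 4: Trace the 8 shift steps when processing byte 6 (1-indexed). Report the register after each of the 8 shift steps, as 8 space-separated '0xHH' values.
After byte 1 (0xA2): reg=0xCB
After byte 2 (0x64): reg=0x44
After byte 3 (0x5A): reg=0x5A
After byte 4 (0x85): reg=0x13
After byte 5 (0x59): reg=0xF1
Register before byte 6: 0xF1
After XOR with byte 0x78: 0x89

Answer: 0x15 0x2A 0x54 0xA8 0x57 0xAE 0x5B 0xB6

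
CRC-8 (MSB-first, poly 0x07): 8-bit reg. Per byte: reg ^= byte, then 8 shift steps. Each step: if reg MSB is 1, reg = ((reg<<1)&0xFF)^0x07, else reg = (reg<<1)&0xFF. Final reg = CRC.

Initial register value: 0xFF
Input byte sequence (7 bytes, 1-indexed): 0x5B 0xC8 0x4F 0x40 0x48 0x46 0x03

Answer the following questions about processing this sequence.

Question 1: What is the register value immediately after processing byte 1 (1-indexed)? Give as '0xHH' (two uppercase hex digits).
After byte 1 (0x5B): reg=0x75

Answer: 0x75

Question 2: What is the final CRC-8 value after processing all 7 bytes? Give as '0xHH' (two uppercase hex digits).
Answer: 0x13

Derivation:
After byte 1 (0x5B): reg=0x75
After byte 2 (0xC8): reg=0x3A
After byte 3 (0x4F): reg=0x4C
After byte 4 (0x40): reg=0x24
After byte 5 (0x48): reg=0x03
After byte 6 (0x46): reg=0xDC
After byte 7 (0x03): reg=0x13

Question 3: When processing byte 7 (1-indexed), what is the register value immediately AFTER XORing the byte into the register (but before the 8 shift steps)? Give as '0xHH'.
Register before byte 7: 0xDC
Byte 7: 0x03
0xDC XOR 0x03 = 0xDF

Answer: 0xDF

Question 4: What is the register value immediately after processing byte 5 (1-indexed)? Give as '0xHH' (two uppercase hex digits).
After byte 1 (0x5B): reg=0x75
After byte 2 (0xC8): reg=0x3A
After byte 3 (0x4F): reg=0x4C
After byte 4 (0x40): reg=0x24
After byte 5 (0x48): reg=0x03

Answer: 0x03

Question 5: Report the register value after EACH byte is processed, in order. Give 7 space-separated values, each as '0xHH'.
0x75 0x3A 0x4C 0x24 0x03 0xDC 0x13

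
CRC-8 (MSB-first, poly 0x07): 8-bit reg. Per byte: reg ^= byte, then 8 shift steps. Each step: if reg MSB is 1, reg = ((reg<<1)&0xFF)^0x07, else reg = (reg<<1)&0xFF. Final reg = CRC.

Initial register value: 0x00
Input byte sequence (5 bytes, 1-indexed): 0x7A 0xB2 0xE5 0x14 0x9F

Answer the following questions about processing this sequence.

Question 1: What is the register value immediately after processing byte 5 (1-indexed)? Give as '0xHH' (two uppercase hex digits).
After byte 1 (0x7A): reg=0x61
After byte 2 (0xB2): reg=0x37
After byte 3 (0xE5): reg=0x30
After byte 4 (0x14): reg=0xFC
After byte 5 (0x9F): reg=0x2E

Answer: 0x2E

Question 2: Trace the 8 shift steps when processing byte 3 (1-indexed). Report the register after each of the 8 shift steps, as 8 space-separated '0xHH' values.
After byte 1 (0x7A): reg=0x61
After byte 2 (0xB2): reg=0x37
Register before byte 3: 0x37
After XOR with byte 0xE5: 0xD2

Answer: 0xA3 0x41 0x82 0x03 0x06 0x0C 0x18 0x30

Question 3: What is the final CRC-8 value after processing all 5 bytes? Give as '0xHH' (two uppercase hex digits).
After byte 1 (0x7A): reg=0x61
After byte 2 (0xB2): reg=0x37
After byte 3 (0xE5): reg=0x30
After byte 4 (0x14): reg=0xFC
After byte 5 (0x9F): reg=0x2E

Answer: 0x2E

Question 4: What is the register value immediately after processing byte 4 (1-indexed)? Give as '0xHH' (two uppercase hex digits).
Answer: 0xFC

Derivation:
After byte 1 (0x7A): reg=0x61
After byte 2 (0xB2): reg=0x37
After byte 3 (0xE5): reg=0x30
After byte 4 (0x14): reg=0xFC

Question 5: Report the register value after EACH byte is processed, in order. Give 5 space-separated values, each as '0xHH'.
0x61 0x37 0x30 0xFC 0x2E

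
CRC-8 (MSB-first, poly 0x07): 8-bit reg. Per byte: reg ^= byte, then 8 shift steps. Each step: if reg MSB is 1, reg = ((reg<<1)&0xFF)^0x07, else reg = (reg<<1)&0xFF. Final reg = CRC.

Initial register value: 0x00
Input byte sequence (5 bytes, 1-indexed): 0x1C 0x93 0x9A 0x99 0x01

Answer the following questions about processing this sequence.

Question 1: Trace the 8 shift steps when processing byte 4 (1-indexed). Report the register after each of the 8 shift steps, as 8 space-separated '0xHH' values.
After byte 1 (0x1C): reg=0x54
After byte 2 (0x93): reg=0x5B
After byte 3 (0x9A): reg=0x49
Register before byte 4: 0x49
After XOR with byte 0x99: 0xD0

Answer: 0xA7 0x49 0x92 0x23 0x46 0x8C 0x1F 0x3E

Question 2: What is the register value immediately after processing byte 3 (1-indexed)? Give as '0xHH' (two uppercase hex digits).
Answer: 0x49

Derivation:
After byte 1 (0x1C): reg=0x54
After byte 2 (0x93): reg=0x5B
After byte 3 (0x9A): reg=0x49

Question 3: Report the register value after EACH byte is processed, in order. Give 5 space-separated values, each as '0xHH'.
0x54 0x5B 0x49 0x3E 0xBD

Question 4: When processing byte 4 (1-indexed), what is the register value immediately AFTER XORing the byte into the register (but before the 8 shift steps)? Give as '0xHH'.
Answer: 0xD0

Derivation:
Register before byte 4: 0x49
Byte 4: 0x99
0x49 XOR 0x99 = 0xD0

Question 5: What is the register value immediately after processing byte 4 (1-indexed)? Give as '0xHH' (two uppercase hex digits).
Answer: 0x3E

Derivation:
After byte 1 (0x1C): reg=0x54
After byte 2 (0x93): reg=0x5B
After byte 3 (0x9A): reg=0x49
After byte 4 (0x99): reg=0x3E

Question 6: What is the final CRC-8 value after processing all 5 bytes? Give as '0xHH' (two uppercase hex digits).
Answer: 0xBD

Derivation:
After byte 1 (0x1C): reg=0x54
After byte 2 (0x93): reg=0x5B
After byte 3 (0x9A): reg=0x49
After byte 4 (0x99): reg=0x3E
After byte 5 (0x01): reg=0xBD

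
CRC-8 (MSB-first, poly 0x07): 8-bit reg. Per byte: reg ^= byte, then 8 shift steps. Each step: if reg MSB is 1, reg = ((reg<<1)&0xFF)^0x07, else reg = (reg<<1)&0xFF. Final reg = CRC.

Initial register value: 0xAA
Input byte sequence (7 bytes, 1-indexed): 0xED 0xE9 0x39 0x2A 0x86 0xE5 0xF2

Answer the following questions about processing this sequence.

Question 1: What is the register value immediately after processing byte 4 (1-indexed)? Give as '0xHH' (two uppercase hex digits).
After byte 1 (0xED): reg=0xD2
After byte 2 (0xE9): reg=0xA1
After byte 3 (0x39): reg=0xC1
After byte 4 (0x2A): reg=0x9F

Answer: 0x9F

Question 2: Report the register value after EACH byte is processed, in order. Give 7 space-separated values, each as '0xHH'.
0xD2 0xA1 0xC1 0x9F 0x4F 0x5F 0x4A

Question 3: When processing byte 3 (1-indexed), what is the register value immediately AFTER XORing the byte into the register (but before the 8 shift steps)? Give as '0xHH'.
Answer: 0x98

Derivation:
Register before byte 3: 0xA1
Byte 3: 0x39
0xA1 XOR 0x39 = 0x98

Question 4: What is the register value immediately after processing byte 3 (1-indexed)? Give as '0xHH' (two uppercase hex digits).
After byte 1 (0xED): reg=0xD2
After byte 2 (0xE9): reg=0xA1
After byte 3 (0x39): reg=0xC1

Answer: 0xC1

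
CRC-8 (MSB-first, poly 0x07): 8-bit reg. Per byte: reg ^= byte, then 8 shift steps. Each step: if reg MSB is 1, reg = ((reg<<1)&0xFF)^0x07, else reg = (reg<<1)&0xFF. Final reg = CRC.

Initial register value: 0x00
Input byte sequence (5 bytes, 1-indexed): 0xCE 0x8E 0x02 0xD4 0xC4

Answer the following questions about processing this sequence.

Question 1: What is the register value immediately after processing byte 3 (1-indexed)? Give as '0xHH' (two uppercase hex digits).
After byte 1 (0xCE): reg=0x64
After byte 2 (0x8E): reg=0x98
After byte 3 (0x02): reg=0xCF

Answer: 0xCF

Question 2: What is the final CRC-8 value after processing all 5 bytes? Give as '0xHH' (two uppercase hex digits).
After byte 1 (0xCE): reg=0x64
After byte 2 (0x8E): reg=0x98
After byte 3 (0x02): reg=0xCF
After byte 4 (0xD4): reg=0x41
After byte 5 (0xC4): reg=0x92

Answer: 0x92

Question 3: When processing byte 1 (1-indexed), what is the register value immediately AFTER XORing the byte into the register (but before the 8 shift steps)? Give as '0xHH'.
Register before byte 1: 0x00
Byte 1: 0xCE
0x00 XOR 0xCE = 0xCE

Answer: 0xCE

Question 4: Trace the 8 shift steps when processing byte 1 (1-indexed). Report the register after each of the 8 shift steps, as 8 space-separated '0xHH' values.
Answer: 0x9B 0x31 0x62 0xC4 0x8F 0x19 0x32 0x64

Derivation:
Register before byte 1: 0x00
After XOR with byte 0xCE: 0xCE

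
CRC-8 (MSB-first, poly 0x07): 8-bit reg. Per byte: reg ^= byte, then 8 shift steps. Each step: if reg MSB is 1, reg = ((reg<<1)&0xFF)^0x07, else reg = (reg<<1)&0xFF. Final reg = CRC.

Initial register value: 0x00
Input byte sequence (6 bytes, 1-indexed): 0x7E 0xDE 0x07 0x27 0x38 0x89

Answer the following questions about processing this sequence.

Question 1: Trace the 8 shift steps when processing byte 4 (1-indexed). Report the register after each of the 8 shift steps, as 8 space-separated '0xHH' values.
After byte 1 (0x7E): reg=0x7D
After byte 2 (0xDE): reg=0x60
After byte 3 (0x07): reg=0x32
Register before byte 4: 0x32
After XOR with byte 0x27: 0x15

Answer: 0x2A 0x54 0xA8 0x57 0xAE 0x5B 0xB6 0x6B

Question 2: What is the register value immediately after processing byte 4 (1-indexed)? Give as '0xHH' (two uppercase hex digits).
Answer: 0x6B

Derivation:
After byte 1 (0x7E): reg=0x7D
After byte 2 (0xDE): reg=0x60
After byte 3 (0x07): reg=0x32
After byte 4 (0x27): reg=0x6B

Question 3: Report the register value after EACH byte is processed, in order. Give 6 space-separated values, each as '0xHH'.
0x7D 0x60 0x32 0x6B 0xBE 0x85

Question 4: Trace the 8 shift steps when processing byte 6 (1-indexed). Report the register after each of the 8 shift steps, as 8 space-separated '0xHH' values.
After byte 1 (0x7E): reg=0x7D
After byte 2 (0xDE): reg=0x60
After byte 3 (0x07): reg=0x32
After byte 4 (0x27): reg=0x6B
After byte 5 (0x38): reg=0xBE
Register before byte 6: 0xBE
After XOR with byte 0x89: 0x37

Answer: 0x6E 0xDC 0xBF 0x79 0xF2 0xE3 0xC1 0x85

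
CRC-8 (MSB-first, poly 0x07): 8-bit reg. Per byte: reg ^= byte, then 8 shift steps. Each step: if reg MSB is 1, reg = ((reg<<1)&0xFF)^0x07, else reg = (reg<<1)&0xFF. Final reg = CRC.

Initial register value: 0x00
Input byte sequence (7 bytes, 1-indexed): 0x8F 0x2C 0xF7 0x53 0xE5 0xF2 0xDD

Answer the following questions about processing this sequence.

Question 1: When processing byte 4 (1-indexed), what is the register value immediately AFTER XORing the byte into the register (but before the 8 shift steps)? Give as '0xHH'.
Register before byte 4: 0xD5
Byte 4: 0x53
0xD5 XOR 0x53 = 0x86

Answer: 0x86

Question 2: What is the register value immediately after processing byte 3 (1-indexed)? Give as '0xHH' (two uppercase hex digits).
Answer: 0xD5

Derivation:
After byte 1 (0x8F): reg=0xA4
After byte 2 (0x2C): reg=0xB1
After byte 3 (0xF7): reg=0xD5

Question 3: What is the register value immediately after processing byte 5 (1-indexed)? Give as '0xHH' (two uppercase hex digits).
Answer: 0x7D

Derivation:
After byte 1 (0x8F): reg=0xA4
After byte 2 (0x2C): reg=0xB1
After byte 3 (0xF7): reg=0xD5
After byte 4 (0x53): reg=0x9B
After byte 5 (0xE5): reg=0x7D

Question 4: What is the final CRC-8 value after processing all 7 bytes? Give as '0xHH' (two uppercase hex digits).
Answer: 0x68

Derivation:
After byte 1 (0x8F): reg=0xA4
After byte 2 (0x2C): reg=0xB1
After byte 3 (0xF7): reg=0xD5
After byte 4 (0x53): reg=0x9B
After byte 5 (0xE5): reg=0x7D
After byte 6 (0xF2): reg=0xA4
After byte 7 (0xDD): reg=0x68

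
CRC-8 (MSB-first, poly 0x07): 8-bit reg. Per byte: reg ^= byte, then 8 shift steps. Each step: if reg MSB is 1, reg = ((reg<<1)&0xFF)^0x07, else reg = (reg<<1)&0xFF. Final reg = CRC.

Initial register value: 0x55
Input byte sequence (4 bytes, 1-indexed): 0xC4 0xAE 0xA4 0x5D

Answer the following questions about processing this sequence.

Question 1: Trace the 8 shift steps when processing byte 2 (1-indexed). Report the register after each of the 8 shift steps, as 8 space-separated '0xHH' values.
Answer: 0xA0 0x47 0x8E 0x1B 0x36 0x6C 0xD8 0xB7

Derivation:
After byte 1 (0xC4): reg=0xFE
Register before byte 2: 0xFE
After XOR with byte 0xAE: 0x50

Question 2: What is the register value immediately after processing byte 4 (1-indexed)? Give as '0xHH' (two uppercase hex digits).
After byte 1 (0xC4): reg=0xFE
After byte 2 (0xAE): reg=0xB7
After byte 3 (0xA4): reg=0x79
After byte 4 (0x5D): reg=0xFC

Answer: 0xFC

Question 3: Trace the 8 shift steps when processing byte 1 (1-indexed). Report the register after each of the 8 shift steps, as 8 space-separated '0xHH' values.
Answer: 0x25 0x4A 0x94 0x2F 0x5E 0xBC 0x7F 0xFE

Derivation:
Register before byte 1: 0x55
After XOR with byte 0xC4: 0x91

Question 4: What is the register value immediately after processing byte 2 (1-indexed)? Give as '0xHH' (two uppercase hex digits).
After byte 1 (0xC4): reg=0xFE
After byte 2 (0xAE): reg=0xB7

Answer: 0xB7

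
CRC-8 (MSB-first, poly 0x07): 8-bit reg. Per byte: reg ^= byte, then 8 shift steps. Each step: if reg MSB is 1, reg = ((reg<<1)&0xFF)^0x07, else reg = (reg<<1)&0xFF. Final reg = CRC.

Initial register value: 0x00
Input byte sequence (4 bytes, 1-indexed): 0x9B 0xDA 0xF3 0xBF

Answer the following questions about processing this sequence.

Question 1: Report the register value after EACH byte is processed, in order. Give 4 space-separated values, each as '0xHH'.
0xC8 0x7E 0xAA 0x6B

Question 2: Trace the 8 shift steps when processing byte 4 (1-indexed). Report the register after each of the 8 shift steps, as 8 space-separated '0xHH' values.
After byte 1 (0x9B): reg=0xC8
After byte 2 (0xDA): reg=0x7E
After byte 3 (0xF3): reg=0xAA
Register before byte 4: 0xAA
After XOR with byte 0xBF: 0x15

Answer: 0x2A 0x54 0xA8 0x57 0xAE 0x5B 0xB6 0x6B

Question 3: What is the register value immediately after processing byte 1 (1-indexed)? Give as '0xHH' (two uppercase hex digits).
Answer: 0xC8

Derivation:
After byte 1 (0x9B): reg=0xC8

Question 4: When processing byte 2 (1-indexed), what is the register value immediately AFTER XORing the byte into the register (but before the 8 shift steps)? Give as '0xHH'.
Register before byte 2: 0xC8
Byte 2: 0xDA
0xC8 XOR 0xDA = 0x12

Answer: 0x12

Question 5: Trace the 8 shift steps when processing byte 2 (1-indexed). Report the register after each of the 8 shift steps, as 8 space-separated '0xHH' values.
After byte 1 (0x9B): reg=0xC8
Register before byte 2: 0xC8
After XOR with byte 0xDA: 0x12

Answer: 0x24 0x48 0x90 0x27 0x4E 0x9C 0x3F 0x7E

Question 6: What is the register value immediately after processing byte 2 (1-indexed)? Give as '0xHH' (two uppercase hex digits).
After byte 1 (0x9B): reg=0xC8
After byte 2 (0xDA): reg=0x7E

Answer: 0x7E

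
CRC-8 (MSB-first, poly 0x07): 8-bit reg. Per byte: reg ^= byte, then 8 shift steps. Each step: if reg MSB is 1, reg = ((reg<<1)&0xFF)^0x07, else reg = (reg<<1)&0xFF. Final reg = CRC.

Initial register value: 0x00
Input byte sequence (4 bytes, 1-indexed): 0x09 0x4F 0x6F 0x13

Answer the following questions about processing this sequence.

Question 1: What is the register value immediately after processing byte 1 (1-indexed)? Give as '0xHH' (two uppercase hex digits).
Answer: 0x3F

Derivation:
After byte 1 (0x09): reg=0x3F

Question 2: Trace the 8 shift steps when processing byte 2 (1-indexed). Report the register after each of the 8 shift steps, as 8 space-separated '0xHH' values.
After byte 1 (0x09): reg=0x3F
Register before byte 2: 0x3F
After XOR with byte 0x4F: 0x70

Answer: 0xE0 0xC7 0x89 0x15 0x2A 0x54 0xA8 0x57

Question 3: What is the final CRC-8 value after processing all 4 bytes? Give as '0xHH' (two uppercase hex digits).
Answer: 0x28

Derivation:
After byte 1 (0x09): reg=0x3F
After byte 2 (0x4F): reg=0x57
After byte 3 (0x6F): reg=0xA8
After byte 4 (0x13): reg=0x28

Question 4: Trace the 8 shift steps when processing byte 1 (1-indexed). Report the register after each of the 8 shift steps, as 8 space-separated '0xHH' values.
Answer: 0x12 0x24 0x48 0x90 0x27 0x4E 0x9C 0x3F

Derivation:
Register before byte 1: 0x00
After XOR with byte 0x09: 0x09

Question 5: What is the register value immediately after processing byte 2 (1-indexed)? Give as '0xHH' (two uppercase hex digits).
After byte 1 (0x09): reg=0x3F
After byte 2 (0x4F): reg=0x57

Answer: 0x57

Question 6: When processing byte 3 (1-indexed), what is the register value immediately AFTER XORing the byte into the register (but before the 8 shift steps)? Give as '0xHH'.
Register before byte 3: 0x57
Byte 3: 0x6F
0x57 XOR 0x6F = 0x38

Answer: 0x38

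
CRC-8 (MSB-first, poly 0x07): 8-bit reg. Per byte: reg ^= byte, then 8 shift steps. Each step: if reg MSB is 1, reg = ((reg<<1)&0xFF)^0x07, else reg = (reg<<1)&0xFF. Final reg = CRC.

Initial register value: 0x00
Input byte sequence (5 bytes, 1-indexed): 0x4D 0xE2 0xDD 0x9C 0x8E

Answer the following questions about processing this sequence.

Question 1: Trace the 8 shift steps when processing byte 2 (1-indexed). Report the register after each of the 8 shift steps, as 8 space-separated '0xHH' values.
Answer: 0x0C 0x18 0x30 0x60 0xC0 0x87 0x09 0x12

Derivation:
After byte 1 (0x4D): reg=0xE4
Register before byte 2: 0xE4
After XOR with byte 0xE2: 0x06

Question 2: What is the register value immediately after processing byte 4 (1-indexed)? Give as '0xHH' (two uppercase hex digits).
After byte 1 (0x4D): reg=0xE4
After byte 2 (0xE2): reg=0x12
After byte 3 (0xDD): reg=0x63
After byte 4 (0x9C): reg=0xF3

Answer: 0xF3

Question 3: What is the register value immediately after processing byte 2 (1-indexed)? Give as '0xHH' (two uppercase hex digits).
Answer: 0x12

Derivation:
After byte 1 (0x4D): reg=0xE4
After byte 2 (0xE2): reg=0x12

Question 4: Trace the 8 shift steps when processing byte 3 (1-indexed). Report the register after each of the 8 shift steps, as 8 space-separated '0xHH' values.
After byte 1 (0x4D): reg=0xE4
After byte 2 (0xE2): reg=0x12
Register before byte 3: 0x12
After XOR with byte 0xDD: 0xCF

Answer: 0x99 0x35 0x6A 0xD4 0xAF 0x59 0xB2 0x63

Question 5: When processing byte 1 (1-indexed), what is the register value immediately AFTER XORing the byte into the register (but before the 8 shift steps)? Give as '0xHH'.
Register before byte 1: 0x00
Byte 1: 0x4D
0x00 XOR 0x4D = 0x4D

Answer: 0x4D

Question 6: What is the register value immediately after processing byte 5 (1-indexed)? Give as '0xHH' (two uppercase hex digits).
Answer: 0x74

Derivation:
After byte 1 (0x4D): reg=0xE4
After byte 2 (0xE2): reg=0x12
After byte 3 (0xDD): reg=0x63
After byte 4 (0x9C): reg=0xF3
After byte 5 (0x8E): reg=0x74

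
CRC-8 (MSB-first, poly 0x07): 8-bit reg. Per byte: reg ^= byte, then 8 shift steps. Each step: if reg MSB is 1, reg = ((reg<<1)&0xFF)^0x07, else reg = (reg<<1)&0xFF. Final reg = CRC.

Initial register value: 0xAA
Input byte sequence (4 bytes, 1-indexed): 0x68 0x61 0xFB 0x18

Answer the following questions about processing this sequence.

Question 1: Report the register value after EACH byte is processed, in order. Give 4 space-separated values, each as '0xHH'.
0x40 0xE7 0x54 0xE3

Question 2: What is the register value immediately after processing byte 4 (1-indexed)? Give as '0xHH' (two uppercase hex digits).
Answer: 0xE3

Derivation:
After byte 1 (0x68): reg=0x40
After byte 2 (0x61): reg=0xE7
After byte 3 (0xFB): reg=0x54
After byte 4 (0x18): reg=0xE3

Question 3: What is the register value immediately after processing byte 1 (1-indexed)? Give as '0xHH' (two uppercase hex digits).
Answer: 0x40

Derivation:
After byte 1 (0x68): reg=0x40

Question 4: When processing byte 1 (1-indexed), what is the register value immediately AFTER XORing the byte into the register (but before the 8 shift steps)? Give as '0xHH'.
Answer: 0xC2

Derivation:
Register before byte 1: 0xAA
Byte 1: 0x68
0xAA XOR 0x68 = 0xC2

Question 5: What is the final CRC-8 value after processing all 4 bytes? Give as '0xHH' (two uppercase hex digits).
After byte 1 (0x68): reg=0x40
After byte 2 (0x61): reg=0xE7
After byte 3 (0xFB): reg=0x54
After byte 4 (0x18): reg=0xE3

Answer: 0xE3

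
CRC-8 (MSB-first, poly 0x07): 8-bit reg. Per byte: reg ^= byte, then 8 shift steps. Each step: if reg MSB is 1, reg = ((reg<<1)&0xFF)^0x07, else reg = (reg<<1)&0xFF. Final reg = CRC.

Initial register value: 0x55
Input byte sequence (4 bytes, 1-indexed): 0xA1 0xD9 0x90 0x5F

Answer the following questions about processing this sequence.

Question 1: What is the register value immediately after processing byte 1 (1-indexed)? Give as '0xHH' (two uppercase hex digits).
After byte 1 (0xA1): reg=0xC2

Answer: 0xC2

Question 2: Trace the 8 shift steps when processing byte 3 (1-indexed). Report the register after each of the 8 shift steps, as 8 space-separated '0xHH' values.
After byte 1 (0xA1): reg=0xC2
After byte 2 (0xD9): reg=0x41
Register before byte 3: 0x41
After XOR with byte 0x90: 0xD1

Answer: 0xA5 0x4D 0x9A 0x33 0x66 0xCC 0x9F 0x39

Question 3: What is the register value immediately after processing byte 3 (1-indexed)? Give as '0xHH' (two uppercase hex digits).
Answer: 0x39

Derivation:
After byte 1 (0xA1): reg=0xC2
After byte 2 (0xD9): reg=0x41
After byte 3 (0x90): reg=0x39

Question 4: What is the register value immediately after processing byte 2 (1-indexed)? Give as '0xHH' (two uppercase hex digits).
After byte 1 (0xA1): reg=0xC2
After byte 2 (0xD9): reg=0x41

Answer: 0x41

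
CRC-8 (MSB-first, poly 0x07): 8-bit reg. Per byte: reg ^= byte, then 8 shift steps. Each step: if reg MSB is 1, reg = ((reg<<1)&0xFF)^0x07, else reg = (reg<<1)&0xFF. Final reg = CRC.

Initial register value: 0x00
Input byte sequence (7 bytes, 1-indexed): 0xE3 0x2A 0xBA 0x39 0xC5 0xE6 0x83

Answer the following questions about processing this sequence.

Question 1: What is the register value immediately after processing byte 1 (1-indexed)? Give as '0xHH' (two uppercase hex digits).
After byte 1 (0xE3): reg=0xA7

Answer: 0xA7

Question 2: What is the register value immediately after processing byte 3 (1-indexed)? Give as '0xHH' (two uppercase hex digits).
Answer: 0x70

Derivation:
After byte 1 (0xE3): reg=0xA7
After byte 2 (0x2A): reg=0xAA
After byte 3 (0xBA): reg=0x70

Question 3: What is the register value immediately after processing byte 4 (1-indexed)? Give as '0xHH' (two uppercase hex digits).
After byte 1 (0xE3): reg=0xA7
After byte 2 (0x2A): reg=0xAA
After byte 3 (0xBA): reg=0x70
After byte 4 (0x39): reg=0xF8

Answer: 0xF8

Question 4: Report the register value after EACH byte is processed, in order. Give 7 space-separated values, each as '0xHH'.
0xA7 0xAA 0x70 0xF8 0xB3 0xAC 0xCD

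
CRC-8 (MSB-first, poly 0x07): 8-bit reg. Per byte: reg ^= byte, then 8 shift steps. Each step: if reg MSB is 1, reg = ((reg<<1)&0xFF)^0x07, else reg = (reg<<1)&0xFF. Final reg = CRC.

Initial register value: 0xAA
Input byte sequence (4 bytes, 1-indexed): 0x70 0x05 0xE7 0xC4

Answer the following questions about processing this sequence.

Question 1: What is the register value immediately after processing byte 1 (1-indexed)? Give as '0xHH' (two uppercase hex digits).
After byte 1 (0x70): reg=0x08

Answer: 0x08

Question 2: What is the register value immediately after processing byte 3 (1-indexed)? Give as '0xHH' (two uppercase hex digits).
Answer: 0x52

Derivation:
After byte 1 (0x70): reg=0x08
After byte 2 (0x05): reg=0x23
After byte 3 (0xE7): reg=0x52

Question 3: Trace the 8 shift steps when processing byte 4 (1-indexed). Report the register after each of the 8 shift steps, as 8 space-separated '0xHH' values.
Answer: 0x2B 0x56 0xAC 0x5F 0xBE 0x7B 0xF6 0xEB

Derivation:
After byte 1 (0x70): reg=0x08
After byte 2 (0x05): reg=0x23
After byte 3 (0xE7): reg=0x52
Register before byte 4: 0x52
After XOR with byte 0xC4: 0x96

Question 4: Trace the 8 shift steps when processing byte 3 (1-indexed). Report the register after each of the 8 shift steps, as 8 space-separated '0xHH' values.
After byte 1 (0x70): reg=0x08
After byte 2 (0x05): reg=0x23
Register before byte 3: 0x23
After XOR with byte 0xE7: 0xC4

Answer: 0x8F 0x19 0x32 0x64 0xC8 0x97 0x29 0x52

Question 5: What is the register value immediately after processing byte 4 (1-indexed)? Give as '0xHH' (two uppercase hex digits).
After byte 1 (0x70): reg=0x08
After byte 2 (0x05): reg=0x23
After byte 3 (0xE7): reg=0x52
After byte 4 (0xC4): reg=0xEB

Answer: 0xEB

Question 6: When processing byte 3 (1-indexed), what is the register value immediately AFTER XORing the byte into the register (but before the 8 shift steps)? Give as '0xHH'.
Answer: 0xC4

Derivation:
Register before byte 3: 0x23
Byte 3: 0xE7
0x23 XOR 0xE7 = 0xC4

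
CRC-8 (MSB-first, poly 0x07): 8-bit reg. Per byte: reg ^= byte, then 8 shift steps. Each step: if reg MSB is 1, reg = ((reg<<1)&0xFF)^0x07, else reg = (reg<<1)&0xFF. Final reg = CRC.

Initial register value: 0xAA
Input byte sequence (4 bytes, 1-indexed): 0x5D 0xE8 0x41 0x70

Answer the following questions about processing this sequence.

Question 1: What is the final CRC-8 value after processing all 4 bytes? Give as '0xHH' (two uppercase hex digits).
After byte 1 (0x5D): reg=0xCB
After byte 2 (0xE8): reg=0xE9
After byte 3 (0x41): reg=0x51
After byte 4 (0x70): reg=0xE7

Answer: 0xE7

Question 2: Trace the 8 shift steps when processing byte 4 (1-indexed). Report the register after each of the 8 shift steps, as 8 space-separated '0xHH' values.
After byte 1 (0x5D): reg=0xCB
After byte 2 (0xE8): reg=0xE9
After byte 3 (0x41): reg=0x51
Register before byte 4: 0x51
After XOR with byte 0x70: 0x21

Answer: 0x42 0x84 0x0F 0x1E 0x3C 0x78 0xF0 0xE7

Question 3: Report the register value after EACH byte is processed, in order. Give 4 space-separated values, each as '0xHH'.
0xCB 0xE9 0x51 0xE7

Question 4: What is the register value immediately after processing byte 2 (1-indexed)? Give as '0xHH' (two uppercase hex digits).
Answer: 0xE9

Derivation:
After byte 1 (0x5D): reg=0xCB
After byte 2 (0xE8): reg=0xE9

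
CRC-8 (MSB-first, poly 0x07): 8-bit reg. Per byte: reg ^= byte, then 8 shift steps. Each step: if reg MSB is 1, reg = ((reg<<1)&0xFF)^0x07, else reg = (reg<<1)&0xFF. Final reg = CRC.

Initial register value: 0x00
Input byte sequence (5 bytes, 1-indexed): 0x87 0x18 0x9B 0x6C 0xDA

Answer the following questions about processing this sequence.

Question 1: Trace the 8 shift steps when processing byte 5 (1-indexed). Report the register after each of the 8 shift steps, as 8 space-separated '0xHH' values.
After byte 1 (0x87): reg=0x9C
After byte 2 (0x18): reg=0x95
After byte 3 (0x9B): reg=0x2A
After byte 4 (0x6C): reg=0xD5
Register before byte 5: 0xD5
After XOR with byte 0xDA: 0x0F

Answer: 0x1E 0x3C 0x78 0xF0 0xE7 0xC9 0x95 0x2D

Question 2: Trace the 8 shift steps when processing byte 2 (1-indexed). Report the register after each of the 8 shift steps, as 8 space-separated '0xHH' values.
Answer: 0x0F 0x1E 0x3C 0x78 0xF0 0xE7 0xC9 0x95

Derivation:
After byte 1 (0x87): reg=0x9C
Register before byte 2: 0x9C
After XOR with byte 0x18: 0x84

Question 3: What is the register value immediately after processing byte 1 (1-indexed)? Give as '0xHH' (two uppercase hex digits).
Answer: 0x9C

Derivation:
After byte 1 (0x87): reg=0x9C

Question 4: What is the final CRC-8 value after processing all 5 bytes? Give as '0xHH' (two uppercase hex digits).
Answer: 0x2D

Derivation:
After byte 1 (0x87): reg=0x9C
After byte 2 (0x18): reg=0x95
After byte 3 (0x9B): reg=0x2A
After byte 4 (0x6C): reg=0xD5
After byte 5 (0xDA): reg=0x2D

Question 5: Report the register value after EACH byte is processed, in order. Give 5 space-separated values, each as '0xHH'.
0x9C 0x95 0x2A 0xD5 0x2D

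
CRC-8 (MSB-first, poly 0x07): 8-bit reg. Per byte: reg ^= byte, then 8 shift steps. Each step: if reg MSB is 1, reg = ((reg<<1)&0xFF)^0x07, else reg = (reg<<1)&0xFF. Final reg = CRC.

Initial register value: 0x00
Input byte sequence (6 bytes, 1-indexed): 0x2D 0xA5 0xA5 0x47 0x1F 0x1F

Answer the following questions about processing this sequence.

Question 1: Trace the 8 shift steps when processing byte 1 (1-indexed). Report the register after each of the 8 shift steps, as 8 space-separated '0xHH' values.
Register before byte 1: 0x00
After XOR with byte 0x2D: 0x2D

Answer: 0x5A 0xB4 0x6F 0xDE 0xBB 0x71 0xE2 0xC3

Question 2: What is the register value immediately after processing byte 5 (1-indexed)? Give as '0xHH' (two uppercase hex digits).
Answer: 0xC4

Derivation:
After byte 1 (0x2D): reg=0xC3
After byte 2 (0xA5): reg=0x35
After byte 3 (0xA5): reg=0xF9
After byte 4 (0x47): reg=0x33
After byte 5 (0x1F): reg=0xC4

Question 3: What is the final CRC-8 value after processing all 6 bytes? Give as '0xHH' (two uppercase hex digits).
After byte 1 (0x2D): reg=0xC3
After byte 2 (0xA5): reg=0x35
After byte 3 (0xA5): reg=0xF9
After byte 4 (0x47): reg=0x33
After byte 5 (0x1F): reg=0xC4
After byte 6 (0x1F): reg=0x0F

Answer: 0x0F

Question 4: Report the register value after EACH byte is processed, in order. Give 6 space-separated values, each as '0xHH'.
0xC3 0x35 0xF9 0x33 0xC4 0x0F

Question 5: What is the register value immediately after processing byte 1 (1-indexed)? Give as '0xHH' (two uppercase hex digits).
Answer: 0xC3

Derivation:
After byte 1 (0x2D): reg=0xC3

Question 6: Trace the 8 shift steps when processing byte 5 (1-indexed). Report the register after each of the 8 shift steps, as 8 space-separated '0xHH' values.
After byte 1 (0x2D): reg=0xC3
After byte 2 (0xA5): reg=0x35
After byte 3 (0xA5): reg=0xF9
After byte 4 (0x47): reg=0x33
Register before byte 5: 0x33
After XOR with byte 0x1F: 0x2C

Answer: 0x58 0xB0 0x67 0xCE 0x9B 0x31 0x62 0xC4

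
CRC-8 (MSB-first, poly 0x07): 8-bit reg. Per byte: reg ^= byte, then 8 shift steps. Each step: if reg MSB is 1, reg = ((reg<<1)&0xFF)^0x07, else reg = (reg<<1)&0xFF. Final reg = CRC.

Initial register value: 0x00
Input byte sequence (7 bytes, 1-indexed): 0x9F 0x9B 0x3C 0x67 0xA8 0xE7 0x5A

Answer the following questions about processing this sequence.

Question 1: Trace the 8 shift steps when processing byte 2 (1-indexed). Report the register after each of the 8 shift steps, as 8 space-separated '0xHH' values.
After byte 1 (0x9F): reg=0xD4
Register before byte 2: 0xD4
After XOR with byte 0x9B: 0x4F

Answer: 0x9E 0x3B 0x76 0xEC 0xDF 0xB9 0x75 0xEA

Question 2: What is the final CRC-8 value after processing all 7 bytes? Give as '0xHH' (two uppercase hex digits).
Answer: 0xA1

Derivation:
After byte 1 (0x9F): reg=0xD4
After byte 2 (0x9B): reg=0xEA
After byte 3 (0x3C): reg=0x2C
After byte 4 (0x67): reg=0xF6
After byte 5 (0xA8): reg=0x9D
After byte 6 (0xE7): reg=0x61
After byte 7 (0x5A): reg=0xA1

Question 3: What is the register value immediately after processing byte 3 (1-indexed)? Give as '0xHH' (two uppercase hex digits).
After byte 1 (0x9F): reg=0xD4
After byte 2 (0x9B): reg=0xEA
After byte 3 (0x3C): reg=0x2C

Answer: 0x2C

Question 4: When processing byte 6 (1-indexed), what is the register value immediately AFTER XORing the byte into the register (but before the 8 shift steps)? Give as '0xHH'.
Answer: 0x7A

Derivation:
Register before byte 6: 0x9D
Byte 6: 0xE7
0x9D XOR 0xE7 = 0x7A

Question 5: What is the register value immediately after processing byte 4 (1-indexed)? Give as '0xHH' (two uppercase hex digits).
After byte 1 (0x9F): reg=0xD4
After byte 2 (0x9B): reg=0xEA
After byte 3 (0x3C): reg=0x2C
After byte 4 (0x67): reg=0xF6

Answer: 0xF6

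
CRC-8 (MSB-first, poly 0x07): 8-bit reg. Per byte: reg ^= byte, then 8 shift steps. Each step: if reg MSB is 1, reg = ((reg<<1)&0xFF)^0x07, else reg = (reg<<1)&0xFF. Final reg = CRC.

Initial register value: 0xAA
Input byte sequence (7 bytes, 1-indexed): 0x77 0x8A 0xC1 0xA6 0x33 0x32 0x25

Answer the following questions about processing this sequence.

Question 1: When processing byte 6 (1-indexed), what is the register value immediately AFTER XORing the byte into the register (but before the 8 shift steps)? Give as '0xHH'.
Answer: 0x1F

Derivation:
Register before byte 6: 0x2D
Byte 6: 0x32
0x2D XOR 0x32 = 0x1F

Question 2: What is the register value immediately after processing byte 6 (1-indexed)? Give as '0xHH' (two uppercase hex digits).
Answer: 0x5D

Derivation:
After byte 1 (0x77): reg=0x1D
After byte 2 (0x8A): reg=0xEC
After byte 3 (0xC1): reg=0xC3
After byte 4 (0xA6): reg=0x3C
After byte 5 (0x33): reg=0x2D
After byte 6 (0x32): reg=0x5D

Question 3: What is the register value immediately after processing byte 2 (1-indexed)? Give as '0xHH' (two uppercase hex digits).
Answer: 0xEC

Derivation:
After byte 1 (0x77): reg=0x1D
After byte 2 (0x8A): reg=0xEC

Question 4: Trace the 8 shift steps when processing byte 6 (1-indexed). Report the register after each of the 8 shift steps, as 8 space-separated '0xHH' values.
After byte 1 (0x77): reg=0x1D
After byte 2 (0x8A): reg=0xEC
After byte 3 (0xC1): reg=0xC3
After byte 4 (0xA6): reg=0x3C
After byte 5 (0x33): reg=0x2D
Register before byte 6: 0x2D
After XOR with byte 0x32: 0x1F

Answer: 0x3E 0x7C 0xF8 0xF7 0xE9 0xD5 0xAD 0x5D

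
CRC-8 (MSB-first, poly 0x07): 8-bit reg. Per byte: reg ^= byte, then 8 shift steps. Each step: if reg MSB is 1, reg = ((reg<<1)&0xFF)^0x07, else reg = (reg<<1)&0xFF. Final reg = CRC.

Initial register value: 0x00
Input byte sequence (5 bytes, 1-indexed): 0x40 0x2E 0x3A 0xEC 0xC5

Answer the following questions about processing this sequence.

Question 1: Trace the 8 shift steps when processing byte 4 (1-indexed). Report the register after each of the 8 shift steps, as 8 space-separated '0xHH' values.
After byte 1 (0x40): reg=0xC7
After byte 2 (0x2E): reg=0x91
After byte 3 (0x3A): reg=0x58
Register before byte 4: 0x58
After XOR with byte 0xEC: 0xB4

Answer: 0x6F 0xDE 0xBB 0x71 0xE2 0xC3 0x81 0x05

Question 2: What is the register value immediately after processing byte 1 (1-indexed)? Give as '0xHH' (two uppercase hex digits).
After byte 1 (0x40): reg=0xC7

Answer: 0xC7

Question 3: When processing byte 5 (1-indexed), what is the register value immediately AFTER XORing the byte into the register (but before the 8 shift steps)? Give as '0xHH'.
Answer: 0xC0

Derivation:
Register before byte 5: 0x05
Byte 5: 0xC5
0x05 XOR 0xC5 = 0xC0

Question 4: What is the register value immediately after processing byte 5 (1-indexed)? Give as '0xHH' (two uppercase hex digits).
Answer: 0x4E

Derivation:
After byte 1 (0x40): reg=0xC7
After byte 2 (0x2E): reg=0x91
After byte 3 (0x3A): reg=0x58
After byte 4 (0xEC): reg=0x05
After byte 5 (0xC5): reg=0x4E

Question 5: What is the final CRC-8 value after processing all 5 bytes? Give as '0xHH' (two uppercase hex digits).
Answer: 0x4E

Derivation:
After byte 1 (0x40): reg=0xC7
After byte 2 (0x2E): reg=0x91
After byte 3 (0x3A): reg=0x58
After byte 4 (0xEC): reg=0x05
After byte 5 (0xC5): reg=0x4E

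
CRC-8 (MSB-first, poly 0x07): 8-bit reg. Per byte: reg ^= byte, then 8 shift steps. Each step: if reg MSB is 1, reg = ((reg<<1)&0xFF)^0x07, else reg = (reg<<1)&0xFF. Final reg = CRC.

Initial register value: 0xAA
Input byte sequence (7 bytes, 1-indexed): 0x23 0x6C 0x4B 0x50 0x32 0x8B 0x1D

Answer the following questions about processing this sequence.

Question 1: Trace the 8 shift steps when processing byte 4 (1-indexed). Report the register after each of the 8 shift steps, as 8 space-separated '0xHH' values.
After byte 1 (0x23): reg=0xB6
After byte 2 (0x6C): reg=0x08
After byte 3 (0x4B): reg=0xCE
Register before byte 4: 0xCE
After XOR with byte 0x50: 0x9E

Answer: 0x3B 0x76 0xEC 0xDF 0xB9 0x75 0xEA 0xD3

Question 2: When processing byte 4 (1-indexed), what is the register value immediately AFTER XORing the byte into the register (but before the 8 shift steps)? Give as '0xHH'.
Register before byte 4: 0xCE
Byte 4: 0x50
0xCE XOR 0x50 = 0x9E

Answer: 0x9E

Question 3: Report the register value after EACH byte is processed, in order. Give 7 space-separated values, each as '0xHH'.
0xB6 0x08 0xCE 0xD3 0xA9 0xEE 0xD7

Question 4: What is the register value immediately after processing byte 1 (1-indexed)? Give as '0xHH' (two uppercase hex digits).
Answer: 0xB6

Derivation:
After byte 1 (0x23): reg=0xB6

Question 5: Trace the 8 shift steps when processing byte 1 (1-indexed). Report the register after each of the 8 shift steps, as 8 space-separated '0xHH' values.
Answer: 0x15 0x2A 0x54 0xA8 0x57 0xAE 0x5B 0xB6

Derivation:
Register before byte 1: 0xAA
After XOR with byte 0x23: 0x89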